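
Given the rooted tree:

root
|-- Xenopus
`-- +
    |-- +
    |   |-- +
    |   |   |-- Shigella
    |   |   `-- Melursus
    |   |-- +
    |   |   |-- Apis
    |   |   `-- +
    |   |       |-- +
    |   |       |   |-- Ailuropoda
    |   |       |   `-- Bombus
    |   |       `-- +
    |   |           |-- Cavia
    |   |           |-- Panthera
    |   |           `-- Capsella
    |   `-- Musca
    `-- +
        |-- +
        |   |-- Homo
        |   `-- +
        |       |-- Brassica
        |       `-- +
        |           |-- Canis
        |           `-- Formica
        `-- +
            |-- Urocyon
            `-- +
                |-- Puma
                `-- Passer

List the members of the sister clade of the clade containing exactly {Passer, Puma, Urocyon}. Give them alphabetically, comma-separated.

The clade containing exactly {Passer, Puma, Urocyon} attaches to the tree at the node subtending ((Homo,(Brassica,(Canis,Formica))),(Urocyon,(Puma,Passer))).
The other lineage descending from that same node — the sister group — is (Homo,(Brassica,(Canis,Formica))); its 4 tips in alphabetical order are the answer.

Brassica, Canis, Formica, Homo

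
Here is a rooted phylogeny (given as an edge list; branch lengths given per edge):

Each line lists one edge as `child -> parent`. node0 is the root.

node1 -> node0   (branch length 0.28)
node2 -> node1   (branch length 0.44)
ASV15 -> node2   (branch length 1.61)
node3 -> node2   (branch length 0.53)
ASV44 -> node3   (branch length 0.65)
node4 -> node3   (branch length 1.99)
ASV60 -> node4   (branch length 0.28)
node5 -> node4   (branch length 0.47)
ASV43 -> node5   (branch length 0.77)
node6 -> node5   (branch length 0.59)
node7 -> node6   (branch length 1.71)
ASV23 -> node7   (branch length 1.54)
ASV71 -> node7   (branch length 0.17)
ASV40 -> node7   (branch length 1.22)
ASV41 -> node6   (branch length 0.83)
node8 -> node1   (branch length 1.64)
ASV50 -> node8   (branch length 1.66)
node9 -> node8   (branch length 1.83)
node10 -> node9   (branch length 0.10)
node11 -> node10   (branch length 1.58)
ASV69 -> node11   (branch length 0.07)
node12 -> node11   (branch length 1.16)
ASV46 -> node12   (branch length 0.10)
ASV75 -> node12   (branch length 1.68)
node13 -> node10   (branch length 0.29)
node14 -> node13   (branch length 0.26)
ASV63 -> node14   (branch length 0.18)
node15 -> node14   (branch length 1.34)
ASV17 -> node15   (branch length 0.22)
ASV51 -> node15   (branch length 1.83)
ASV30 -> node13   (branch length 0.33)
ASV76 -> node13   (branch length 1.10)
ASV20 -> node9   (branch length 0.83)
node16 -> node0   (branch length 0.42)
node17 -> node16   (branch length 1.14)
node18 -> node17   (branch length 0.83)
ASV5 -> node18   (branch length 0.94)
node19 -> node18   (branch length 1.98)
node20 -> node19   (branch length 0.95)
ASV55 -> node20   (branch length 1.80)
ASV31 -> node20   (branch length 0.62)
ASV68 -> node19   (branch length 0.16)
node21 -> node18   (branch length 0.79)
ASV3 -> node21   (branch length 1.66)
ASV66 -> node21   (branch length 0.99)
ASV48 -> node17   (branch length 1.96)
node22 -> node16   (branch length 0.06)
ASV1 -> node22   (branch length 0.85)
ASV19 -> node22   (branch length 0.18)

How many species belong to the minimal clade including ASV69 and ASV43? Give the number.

18

The MRCA of ASV69 and ASV43 is the node subtending ((ASV15,(ASV44,(ASV60,(ASV43,((ASV23,ASV71,ASV40),ASV41))))),(ASV50,(((ASV69,(ASV46,ASV75)),((ASV63,(ASV17,ASV51)),ASV30,ASV76)),ASV20))).
That clade contains 18 terminal taxa: ASV15, ASV17, ASV20, ASV23, ASV30, ASV40, ASV41, ASV43, ASV44, ASV46, ASV50, ASV51, ASV60, ASV63, ASV69, ASV71, ASV75, ASV76.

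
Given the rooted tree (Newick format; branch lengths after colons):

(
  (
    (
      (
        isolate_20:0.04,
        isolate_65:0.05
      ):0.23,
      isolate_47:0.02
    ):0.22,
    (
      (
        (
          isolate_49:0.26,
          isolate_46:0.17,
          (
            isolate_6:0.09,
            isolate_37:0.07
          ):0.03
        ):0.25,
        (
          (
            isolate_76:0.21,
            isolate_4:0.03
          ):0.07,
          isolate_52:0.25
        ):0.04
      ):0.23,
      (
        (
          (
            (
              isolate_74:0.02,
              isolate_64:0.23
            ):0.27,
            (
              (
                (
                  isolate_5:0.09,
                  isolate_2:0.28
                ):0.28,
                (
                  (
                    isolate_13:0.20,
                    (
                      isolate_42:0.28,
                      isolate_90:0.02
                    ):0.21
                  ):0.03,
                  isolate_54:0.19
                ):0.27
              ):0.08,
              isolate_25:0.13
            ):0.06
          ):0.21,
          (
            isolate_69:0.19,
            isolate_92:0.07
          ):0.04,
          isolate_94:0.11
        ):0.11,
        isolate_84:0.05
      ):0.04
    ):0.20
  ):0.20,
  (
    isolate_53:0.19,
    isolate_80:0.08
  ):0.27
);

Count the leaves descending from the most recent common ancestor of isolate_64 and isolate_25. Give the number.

9

The MRCA of isolate_64 and isolate_25 is the node subtending ((isolate_74,isolate_64),(((isolate_5,isolate_2),((isolate_13,(isolate_42,isolate_90)),isolate_54)),isolate_25)).
That clade contains 9 terminal taxa: isolate_13, isolate_2, isolate_25, isolate_42, isolate_5, isolate_54, isolate_64, isolate_74, isolate_90.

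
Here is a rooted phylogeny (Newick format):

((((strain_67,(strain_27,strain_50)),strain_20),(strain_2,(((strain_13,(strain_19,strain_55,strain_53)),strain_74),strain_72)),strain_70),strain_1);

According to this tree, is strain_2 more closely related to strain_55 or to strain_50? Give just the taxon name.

strain_55

The MRCA of strain_2 and strain_55 subtends (strain_2,(((strain_13,(strain_19,strain_55,strain_53)),strain_74),strain_72)) (7 taxa).
The MRCA of strain_2 and strain_50 subtends (((strain_67,(strain_27,strain_50)),strain_20),(strain_2,(((strain_13,(strain_19,strain_55,strain_53)),strain_74),strain_72)),strain_70) (12 taxa).
The first is nested inside the second, so strain_2 shares a more recent common ancestor with strain_55.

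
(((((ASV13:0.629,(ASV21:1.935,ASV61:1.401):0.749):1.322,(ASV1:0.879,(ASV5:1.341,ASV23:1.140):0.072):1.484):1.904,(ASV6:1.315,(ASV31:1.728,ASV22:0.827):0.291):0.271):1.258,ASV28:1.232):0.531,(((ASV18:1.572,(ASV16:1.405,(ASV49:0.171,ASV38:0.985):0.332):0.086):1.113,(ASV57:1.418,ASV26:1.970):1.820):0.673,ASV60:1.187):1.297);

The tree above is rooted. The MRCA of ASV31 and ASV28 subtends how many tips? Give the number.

10

The MRCA of ASV31 and ASV28 is the node subtending ((((ASV13,(ASV21,ASV61)),(ASV1,(ASV5,ASV23))),(ASV6,(ASV31,ASV22))),ASV28).
That clade contains 10 terminal taxa: ASV1, ASV13, ASV21, ASV22, ASV23, ASV28, ASV31, ASV5, ASV6, ASV61.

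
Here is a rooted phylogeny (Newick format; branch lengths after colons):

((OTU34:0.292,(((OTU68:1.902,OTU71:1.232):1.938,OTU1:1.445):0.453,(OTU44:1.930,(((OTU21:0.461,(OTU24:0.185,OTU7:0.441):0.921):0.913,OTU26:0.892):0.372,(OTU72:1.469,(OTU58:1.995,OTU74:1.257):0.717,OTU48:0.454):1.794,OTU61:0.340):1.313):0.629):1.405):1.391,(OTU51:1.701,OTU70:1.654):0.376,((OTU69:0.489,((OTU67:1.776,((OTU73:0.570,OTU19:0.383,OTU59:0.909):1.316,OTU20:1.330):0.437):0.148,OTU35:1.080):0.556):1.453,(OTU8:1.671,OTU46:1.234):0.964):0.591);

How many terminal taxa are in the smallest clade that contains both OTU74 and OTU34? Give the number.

14

The MRCA of OTU74 and OTU34 is the node subtending (OTU34,(((OTU68,OTU71),OTU1),(OTU44,(((OTU21,(OTU24,OTU7)),OTU26),(OTU72,(OTU58,OTU74),OTU48),OTU61)))).
That clade contains 14 terminal taxa: OTU1, OTU21, OTU24, OTU26, OTU34, OTU44, OTU48, OTU58, OTU61, OTU68, OTU7, OTU71, OTU72, OTU74.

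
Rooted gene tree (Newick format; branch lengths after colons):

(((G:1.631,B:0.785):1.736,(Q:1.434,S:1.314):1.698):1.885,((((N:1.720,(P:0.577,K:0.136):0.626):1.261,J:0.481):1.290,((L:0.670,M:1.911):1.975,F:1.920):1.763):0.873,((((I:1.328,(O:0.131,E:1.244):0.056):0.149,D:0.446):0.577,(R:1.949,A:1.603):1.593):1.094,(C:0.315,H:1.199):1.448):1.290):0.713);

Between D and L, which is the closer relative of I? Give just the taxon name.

D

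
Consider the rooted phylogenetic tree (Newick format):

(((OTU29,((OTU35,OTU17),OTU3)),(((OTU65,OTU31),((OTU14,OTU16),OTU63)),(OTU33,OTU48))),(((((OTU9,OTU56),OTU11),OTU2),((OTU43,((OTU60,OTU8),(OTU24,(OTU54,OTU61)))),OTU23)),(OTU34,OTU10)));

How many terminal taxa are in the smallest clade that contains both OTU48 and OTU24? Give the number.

24

The MRCA of OTU48 and OTU24 is the root, so the clade is the entire tree.
That clade contains 24 terminal taxa: OTU10, OTU11, OTU14, OTU16, OTU17, OTU2, OTU23, OTU24, OTU29, OTU3, OTU31, OTU33, OTU34, OTU35, OTU43, OTU48, OTU54, OTU56, OTU60, OTU61, OTU63, OTU65, OTU8, OTU9.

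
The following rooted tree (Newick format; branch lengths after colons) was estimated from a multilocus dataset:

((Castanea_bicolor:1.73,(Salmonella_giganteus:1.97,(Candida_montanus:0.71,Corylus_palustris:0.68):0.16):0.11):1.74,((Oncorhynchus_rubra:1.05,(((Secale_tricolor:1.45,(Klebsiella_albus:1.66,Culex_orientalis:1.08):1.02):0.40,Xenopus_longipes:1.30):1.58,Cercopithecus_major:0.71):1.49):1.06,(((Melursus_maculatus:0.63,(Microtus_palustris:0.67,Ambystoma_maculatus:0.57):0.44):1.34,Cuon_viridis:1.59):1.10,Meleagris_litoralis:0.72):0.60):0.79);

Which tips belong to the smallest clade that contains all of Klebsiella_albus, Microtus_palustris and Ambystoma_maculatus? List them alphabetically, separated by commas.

Ambystoma_maculatus, Cercopithecus_major, Culex_orientalis, Cuon_viridis, Klebsiella_albus, Meleagris_litoralis, Melursus_maculatus, Microtus_palustris, Oncorhynchus_rubra, Secale_tricolor, Xenopus_longipes

Tracing Klebsiella_albus: it sits inside (Klebsiella_albus,Culex_orientalis).
Tracing Microtus_palustris: it sits inside (Microtus_palustris,Ambystoma_maculatus).
Tracing Ambystoma_maculatus: it sits inside (Microtus_palustris,Ambystoma_maculatus).
The smallest clade enclosing all 3 is ((Oncorhynchus_rubra,(((Secale_tricolor,(Klebsiella_albus,Culex_orientalis)),Xenopus_longipes),Cercopithecus_major)),(((Melursus_maculatus,(Microtus_palustris,Ambystoma_maculatus)),Cuon_viridis),Meleagris_litoralis)); the answer is its 11 terminal taxa in alphabetical order.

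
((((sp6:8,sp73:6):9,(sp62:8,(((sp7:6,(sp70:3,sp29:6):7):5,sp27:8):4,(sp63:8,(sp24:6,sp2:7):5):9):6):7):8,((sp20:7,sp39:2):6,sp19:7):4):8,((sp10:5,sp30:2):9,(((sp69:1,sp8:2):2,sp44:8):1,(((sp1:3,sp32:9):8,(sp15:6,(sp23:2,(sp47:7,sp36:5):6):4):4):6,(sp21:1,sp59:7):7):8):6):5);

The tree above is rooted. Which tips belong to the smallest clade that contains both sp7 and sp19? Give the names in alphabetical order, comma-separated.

Tracing sp7: it sits inside (sp7,(sp70,sp29)).
Tracing sp19: it sits inside ((sp20,sp39),sp19).
The smallest clade enclosing both is (((sp6,sp73),(sp62,(((sp7,(sp70,sp29)),sp27),(sp63,(sp24,sp2))))),((sp20,sp39),sp19)); the answer is its 13 terminal taxa in alphabetical order.

sp19, sp2, sp20, sp24, sp27, sp29, sp39, sp6, sp62, sp63, sp7, sp70, sp73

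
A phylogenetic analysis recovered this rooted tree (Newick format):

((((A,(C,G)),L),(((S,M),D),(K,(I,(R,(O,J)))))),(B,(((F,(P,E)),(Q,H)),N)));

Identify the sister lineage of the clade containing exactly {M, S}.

The clade containing exactly {M, S} attaches to the tree at the node subtending ((S,M),D).
The other lineage descending from that same node — the sister group — is the single tip D.

D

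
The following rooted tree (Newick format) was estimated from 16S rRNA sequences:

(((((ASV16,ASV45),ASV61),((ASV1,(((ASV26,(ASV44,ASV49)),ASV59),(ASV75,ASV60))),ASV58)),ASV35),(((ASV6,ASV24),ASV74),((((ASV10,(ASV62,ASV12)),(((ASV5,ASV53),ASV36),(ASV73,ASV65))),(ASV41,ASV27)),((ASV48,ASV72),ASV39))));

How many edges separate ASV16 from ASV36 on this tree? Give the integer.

12

The MRCA of ASV16 and ASV36 is the root of the tree.
From ASV16 up to that node: 5 branches. From ASV36 up to the same node: 7 branches. Total: 5 + 7 = 12.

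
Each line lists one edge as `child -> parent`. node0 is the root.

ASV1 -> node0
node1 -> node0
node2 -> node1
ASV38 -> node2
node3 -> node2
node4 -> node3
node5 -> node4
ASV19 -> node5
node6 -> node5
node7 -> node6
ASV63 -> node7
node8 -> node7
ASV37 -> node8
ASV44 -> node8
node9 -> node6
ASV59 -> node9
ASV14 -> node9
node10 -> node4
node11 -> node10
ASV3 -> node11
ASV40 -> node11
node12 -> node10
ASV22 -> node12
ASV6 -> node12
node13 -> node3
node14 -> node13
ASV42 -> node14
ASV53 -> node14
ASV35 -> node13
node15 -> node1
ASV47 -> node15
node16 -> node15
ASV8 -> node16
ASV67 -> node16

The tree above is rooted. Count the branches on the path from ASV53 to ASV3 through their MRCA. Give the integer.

7

The MRCA of ASV53 and ASV3 is the node subtending (((ASV19,((ASV63,(ASV37,ASV44)),(ASV59,ASV14))),((ASV3,ASV40),(ASV22,ASV6))),((ASV42,ASV53),ASV35)).
From ASV53 up to that node: 3 branches. From ASV3 up to the same node: 4 branches. Total: 3 + 4 = 7.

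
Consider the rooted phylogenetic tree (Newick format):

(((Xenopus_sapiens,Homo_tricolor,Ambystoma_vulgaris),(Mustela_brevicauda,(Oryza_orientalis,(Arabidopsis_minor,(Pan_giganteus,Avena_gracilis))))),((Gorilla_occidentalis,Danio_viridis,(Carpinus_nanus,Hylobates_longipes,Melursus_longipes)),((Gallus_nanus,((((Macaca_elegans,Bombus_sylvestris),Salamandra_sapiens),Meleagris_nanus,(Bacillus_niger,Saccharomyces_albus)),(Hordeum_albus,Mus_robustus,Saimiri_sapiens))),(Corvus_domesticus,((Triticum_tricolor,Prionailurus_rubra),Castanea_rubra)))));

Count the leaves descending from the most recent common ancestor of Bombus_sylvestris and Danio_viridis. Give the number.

19

The MRCA of Bombus_sylvestris and Danio_viridis is the node subtending ((Gorilla_occidentalis,Danio_viridis,(Carpinus_nanus,Hylobates_longipes,Melursus_longipes)),((Gallus_nanus,((((Macaca_elegans,Bombus_sylvestris),Salamandra_sapiens),Meleagris_nanus,(Bacillus_niger,Saccharomyces_albus)),(Hordeum_albus,Mus_robustus,Saimiri_sapiens))),(Corvus_domesticus,((Triticum_tricolor,Prionailurus_rubra),Castanea_rubra)))).
That clade contains 19 terminal taxa: Bacillus_niger, Bombus_sylvestris, Carpinus_nanus, Castanea_rubra, Corvus_domesticus, Danio_viridis, Gallus_nanus, Gorilla_occidentalis, Hordeum_albus, Hylobates_longipes, Macaca_elegans, Meleagris_nanus, Melursus_longipes, Mus_robustus, Prionailurus_rubra, Saccharomyces_albus, Saimiri_sapiens, Salamandra_sapiens, Triticum_tricolor.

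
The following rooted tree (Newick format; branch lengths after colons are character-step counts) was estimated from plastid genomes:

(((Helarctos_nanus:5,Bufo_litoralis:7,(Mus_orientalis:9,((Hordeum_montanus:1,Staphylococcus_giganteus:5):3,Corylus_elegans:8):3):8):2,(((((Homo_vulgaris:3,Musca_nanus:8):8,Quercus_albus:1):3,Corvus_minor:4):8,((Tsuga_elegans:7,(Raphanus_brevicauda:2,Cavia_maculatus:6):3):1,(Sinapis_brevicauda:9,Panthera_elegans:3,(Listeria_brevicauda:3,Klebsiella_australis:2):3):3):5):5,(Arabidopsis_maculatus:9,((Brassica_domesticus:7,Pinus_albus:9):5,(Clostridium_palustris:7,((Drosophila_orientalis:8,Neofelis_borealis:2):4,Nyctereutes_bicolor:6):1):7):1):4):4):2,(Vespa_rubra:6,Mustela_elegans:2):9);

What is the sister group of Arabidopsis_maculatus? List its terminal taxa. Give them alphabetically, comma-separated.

Brassica_domesticus, Clostridium_palustris, Drosophila_orientalis, Neofelis_borealis, Nyctereutes_bicolor, Pinus_albus

Arabidopsis_maculatus attaches to the tree at the node subtending (Arabidopsis_maculatus,((Brassica_domesticus,Pinus_albus),(Clostridium_palustris,((Drosophila_orientalis,Neofelis_borealis),Nyctereutes_bicolor)))).
The other lineage descending from that same node — the sister group — is ((Brassica_domesticus,Pinus_albus),(Clostridium_palustris,((Drosophila_orientalis,Neofelis_borealis),Nyctereutes_bicolor))); its 6 tips in alphabetical order are the answer.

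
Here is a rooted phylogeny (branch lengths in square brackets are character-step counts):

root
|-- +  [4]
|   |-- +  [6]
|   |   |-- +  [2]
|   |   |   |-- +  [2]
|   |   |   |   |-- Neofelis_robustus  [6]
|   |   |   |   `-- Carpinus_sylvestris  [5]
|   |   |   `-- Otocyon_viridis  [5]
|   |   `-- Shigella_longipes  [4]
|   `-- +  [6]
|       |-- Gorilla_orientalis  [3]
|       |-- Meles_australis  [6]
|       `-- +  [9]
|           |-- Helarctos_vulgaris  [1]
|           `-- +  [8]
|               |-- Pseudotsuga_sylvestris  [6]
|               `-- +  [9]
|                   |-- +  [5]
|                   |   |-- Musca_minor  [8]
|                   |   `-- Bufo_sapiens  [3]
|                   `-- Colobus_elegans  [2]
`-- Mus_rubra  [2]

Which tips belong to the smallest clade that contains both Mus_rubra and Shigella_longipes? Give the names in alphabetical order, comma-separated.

Bufo_sapiens, Carpinus_sylvestris, Colobus_elegans, Gorilla_orientalis, Helarctos_vulgaris, Meles_australis, Mus_rubra, Musca_minor, Neofelis_robustus, Otocyon_viridis, Pseudotsuga_sylvestris, Shigella_longipes

Tracing Mus_rubra: it attaches directly to the root.
Tracing Shigella_longipes: it sits inside (((Neofelis_robustus,Carpinus_sylvestris),Otocyon_viridis),Shigella_longipes).
The smallest clade enclosing both is the whole tree (their MRCA is the root), so the answer is all 12 tips in alphabetical order.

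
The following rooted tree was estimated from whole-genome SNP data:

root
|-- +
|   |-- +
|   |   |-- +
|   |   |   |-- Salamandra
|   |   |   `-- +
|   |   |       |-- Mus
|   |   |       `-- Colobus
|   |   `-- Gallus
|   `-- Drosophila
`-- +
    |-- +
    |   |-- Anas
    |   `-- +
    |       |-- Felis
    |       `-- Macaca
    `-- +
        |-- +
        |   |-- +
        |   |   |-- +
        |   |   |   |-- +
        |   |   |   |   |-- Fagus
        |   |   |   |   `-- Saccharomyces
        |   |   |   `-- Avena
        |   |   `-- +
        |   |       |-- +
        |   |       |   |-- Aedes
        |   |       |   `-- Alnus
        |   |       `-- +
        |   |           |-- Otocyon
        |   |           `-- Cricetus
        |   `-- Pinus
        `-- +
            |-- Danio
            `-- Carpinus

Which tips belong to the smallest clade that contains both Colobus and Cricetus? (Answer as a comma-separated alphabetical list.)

Tracing Colobus: it sits inside (Mus,Colobus).
Tracing Cricetus: it sits inside (Otocyon,Cricetus).
The smallest clade enclosing both is the whole tree (their MRCA is the root), so the answer is all 18 tips in alphabetical order.

Aedes, Alnus, Anas, Avena, Carpinus, Colobus, Cricetus, Danio, Drosophila, Fagus, Felis, Gallus, Macaca, Mus, Otocyon, Pinus, Saccharomyces, Salamandra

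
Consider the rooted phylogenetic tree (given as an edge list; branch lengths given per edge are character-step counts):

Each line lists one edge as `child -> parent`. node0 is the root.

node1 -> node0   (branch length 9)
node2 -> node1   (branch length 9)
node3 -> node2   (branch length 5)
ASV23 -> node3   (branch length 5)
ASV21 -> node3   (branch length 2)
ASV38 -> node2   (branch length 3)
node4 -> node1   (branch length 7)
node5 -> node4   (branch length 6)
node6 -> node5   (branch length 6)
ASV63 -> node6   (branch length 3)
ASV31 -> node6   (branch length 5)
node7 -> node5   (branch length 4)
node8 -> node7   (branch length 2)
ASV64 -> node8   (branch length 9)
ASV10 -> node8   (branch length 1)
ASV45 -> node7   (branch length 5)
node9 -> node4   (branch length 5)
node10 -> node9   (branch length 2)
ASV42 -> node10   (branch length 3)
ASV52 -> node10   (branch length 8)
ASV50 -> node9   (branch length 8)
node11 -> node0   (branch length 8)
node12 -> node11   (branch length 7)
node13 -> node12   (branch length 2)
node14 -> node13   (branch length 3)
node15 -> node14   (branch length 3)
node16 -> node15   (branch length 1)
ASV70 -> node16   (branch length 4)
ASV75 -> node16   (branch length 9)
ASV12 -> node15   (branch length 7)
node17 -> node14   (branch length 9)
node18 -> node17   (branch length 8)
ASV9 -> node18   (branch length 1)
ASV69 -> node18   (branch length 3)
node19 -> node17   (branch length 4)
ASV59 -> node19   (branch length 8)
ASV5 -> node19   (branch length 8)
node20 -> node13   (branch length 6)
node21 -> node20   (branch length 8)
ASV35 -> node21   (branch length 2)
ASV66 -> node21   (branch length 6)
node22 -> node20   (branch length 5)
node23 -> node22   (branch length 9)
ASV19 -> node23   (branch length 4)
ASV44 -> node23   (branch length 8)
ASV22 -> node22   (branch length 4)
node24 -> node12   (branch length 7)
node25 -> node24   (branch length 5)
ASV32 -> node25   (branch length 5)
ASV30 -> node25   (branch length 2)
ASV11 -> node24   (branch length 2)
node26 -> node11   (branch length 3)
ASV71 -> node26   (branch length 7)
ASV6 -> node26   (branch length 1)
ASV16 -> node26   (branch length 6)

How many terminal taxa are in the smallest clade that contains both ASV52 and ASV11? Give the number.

The MRCA of ASV52 and ASV11 is the root, so the clade is the entire tree.
That clade contains 29 terminal taxa: ASV10, ASV11, ASV12, ASV16, ASV19, ASV21, ASV22, ASV23, ASV30, ASV31, ASV32, ASV35, ASV38, ASV42, ASV44, ASV45, ASV5, ASV50, ASV52, ASV59, ASV6, ASV63, ASV64, ASV66, ASV69, ASV70, ASV71, ASV75, ASV9.

29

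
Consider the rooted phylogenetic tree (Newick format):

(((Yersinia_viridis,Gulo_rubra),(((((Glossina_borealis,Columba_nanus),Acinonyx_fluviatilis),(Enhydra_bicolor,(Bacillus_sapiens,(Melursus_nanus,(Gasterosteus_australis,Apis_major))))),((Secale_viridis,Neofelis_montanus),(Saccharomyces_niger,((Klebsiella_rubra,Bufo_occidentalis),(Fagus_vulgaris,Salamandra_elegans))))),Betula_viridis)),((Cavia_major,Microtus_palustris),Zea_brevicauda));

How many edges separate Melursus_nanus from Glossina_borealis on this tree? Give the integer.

The MRCA of Melursus_nanus and Glossina_borealis is the node subtending (((Glossina_borealis,Columba_nanus),Acinonyx_fluviatilis),(Enhydra_bicolor,(Bacillus_sapiens,(Melursus_nanus,(Gasterosteus_australis,Apis_major))))).
From Melursus_nanus up to that node: 4 branches. From Glossina_borealis up to the same node: 3 branches. Total: 4 + 3 = 7.

7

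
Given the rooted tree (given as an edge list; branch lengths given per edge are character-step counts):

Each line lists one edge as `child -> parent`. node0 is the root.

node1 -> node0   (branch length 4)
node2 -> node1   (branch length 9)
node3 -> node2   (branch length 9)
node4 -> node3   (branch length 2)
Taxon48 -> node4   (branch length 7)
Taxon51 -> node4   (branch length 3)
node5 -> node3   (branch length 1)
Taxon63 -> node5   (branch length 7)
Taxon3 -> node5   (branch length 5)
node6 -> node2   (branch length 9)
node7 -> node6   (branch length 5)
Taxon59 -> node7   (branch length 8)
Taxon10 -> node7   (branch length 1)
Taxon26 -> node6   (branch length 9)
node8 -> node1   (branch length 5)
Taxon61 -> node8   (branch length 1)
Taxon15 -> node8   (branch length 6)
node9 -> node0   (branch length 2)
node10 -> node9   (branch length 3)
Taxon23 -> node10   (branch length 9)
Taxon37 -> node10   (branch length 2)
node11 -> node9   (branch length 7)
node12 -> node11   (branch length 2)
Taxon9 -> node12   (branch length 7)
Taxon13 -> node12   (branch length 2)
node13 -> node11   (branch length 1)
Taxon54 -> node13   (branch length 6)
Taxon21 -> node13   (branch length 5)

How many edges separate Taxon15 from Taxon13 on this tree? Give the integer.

7

The MRCA of Taxon15 and Taxon13 is the root of the tree.
From Taxon15 up to that node: 3 branches. From Taxon13 up to the same node: 4 branches. Total: 3 + 4 = 7.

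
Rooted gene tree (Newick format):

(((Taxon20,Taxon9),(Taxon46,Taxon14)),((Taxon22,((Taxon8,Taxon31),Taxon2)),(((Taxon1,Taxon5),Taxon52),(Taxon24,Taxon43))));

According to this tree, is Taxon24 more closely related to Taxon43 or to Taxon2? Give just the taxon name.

Taxon43

The MRCA of Taxon24 and Taxon43 subtends (Taxon24,Taxon43) (2 taxa).
The MRCA of Taxon24 and Taxon2 subtends ((Taxon22,((Taxon8,Taxon31),Taxon2)),(((Taxon1,Taxon5),Taxon52),(Taxon24,Taxon43))) (9 taxa).
The first is nested inside the second, so Taxon24 shares a more recent common ancestor with Taxon43.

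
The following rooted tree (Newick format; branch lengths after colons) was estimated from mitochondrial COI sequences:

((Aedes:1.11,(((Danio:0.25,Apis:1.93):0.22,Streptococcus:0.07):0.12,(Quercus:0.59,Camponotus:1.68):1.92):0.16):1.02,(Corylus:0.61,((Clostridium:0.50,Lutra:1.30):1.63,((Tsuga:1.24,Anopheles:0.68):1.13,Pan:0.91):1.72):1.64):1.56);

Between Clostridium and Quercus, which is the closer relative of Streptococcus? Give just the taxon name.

The MRCA of Streptococcus and Quercus subtends (((Danio,Apis),Streptococcus),(Quercus,Camponotus)) (5 taxa).
The MRCA of Streptococcus and Clostridium is the root, subtending the entire tree (12 taxa).
The first is nested inside the second, so Streptococcus shares a more recent common ancestor with Quercus.

Quercus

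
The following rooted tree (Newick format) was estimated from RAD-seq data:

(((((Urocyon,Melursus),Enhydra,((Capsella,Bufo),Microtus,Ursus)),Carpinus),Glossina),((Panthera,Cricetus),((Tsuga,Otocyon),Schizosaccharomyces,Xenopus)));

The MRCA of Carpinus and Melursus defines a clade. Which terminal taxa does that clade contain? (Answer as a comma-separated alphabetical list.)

Bufo, Capsella, Carpinus, Enhydra, Melursus, Microtus, Urocyon, Ursus

Tracing Carpinus: it sits inside (((Urocyon,Melursus),Enhydra,((Capsella,Bufo),Microtus,Ursus)),Carpinus).
Tracing Melursus: it sits inside (Urocyon,Melursus).
The smallest clade enclosing both is (((Urocyon,Melursus),Enhydra,((Capsella,Bufo),Microtus,Ursus)),Carpinus); the answer is its 8 terminal taxa in alphabetical order.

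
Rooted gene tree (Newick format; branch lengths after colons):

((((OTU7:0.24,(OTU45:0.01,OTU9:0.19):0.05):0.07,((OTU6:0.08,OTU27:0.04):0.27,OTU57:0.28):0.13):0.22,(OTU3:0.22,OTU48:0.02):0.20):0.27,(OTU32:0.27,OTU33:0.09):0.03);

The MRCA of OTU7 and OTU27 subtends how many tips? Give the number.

The MRCA of OTU7 and OTU27 is the node subtending ((OTU7,(OTU45,OTU9)),((OTU6,OTU27),OTU57)).
That clade contains 6 terminal taxa: OTU27, OTU45, OTU57, OTU6, OTU7, OTU9.

6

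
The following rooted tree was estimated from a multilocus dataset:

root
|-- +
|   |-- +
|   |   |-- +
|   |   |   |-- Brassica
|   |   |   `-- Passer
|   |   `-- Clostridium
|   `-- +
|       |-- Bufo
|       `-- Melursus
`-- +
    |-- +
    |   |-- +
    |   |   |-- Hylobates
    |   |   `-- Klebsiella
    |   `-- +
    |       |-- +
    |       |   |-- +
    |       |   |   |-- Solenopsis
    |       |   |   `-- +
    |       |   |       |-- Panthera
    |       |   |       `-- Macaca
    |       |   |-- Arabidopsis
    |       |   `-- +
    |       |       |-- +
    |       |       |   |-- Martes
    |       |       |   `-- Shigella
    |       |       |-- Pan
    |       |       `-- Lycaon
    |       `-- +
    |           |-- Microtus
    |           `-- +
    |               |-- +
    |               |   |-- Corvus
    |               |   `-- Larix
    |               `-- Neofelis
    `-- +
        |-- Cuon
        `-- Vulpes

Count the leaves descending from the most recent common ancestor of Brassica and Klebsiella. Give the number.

The MRCA of Brassica and Klebsiella is the root, so the clade is the entire tree.
That clade contains 21 terminal taxa: Arabidopsis, Brassica, Bufo, Clostridium, Corvus, Cuon, Hylobates, Klebsiella, Larix, Lycaon, Macaca, Martes, Melursus, Microtus, Neofelis, Pan, Panthera, Passer, Shigella, Solenopsis, Vulpes.

21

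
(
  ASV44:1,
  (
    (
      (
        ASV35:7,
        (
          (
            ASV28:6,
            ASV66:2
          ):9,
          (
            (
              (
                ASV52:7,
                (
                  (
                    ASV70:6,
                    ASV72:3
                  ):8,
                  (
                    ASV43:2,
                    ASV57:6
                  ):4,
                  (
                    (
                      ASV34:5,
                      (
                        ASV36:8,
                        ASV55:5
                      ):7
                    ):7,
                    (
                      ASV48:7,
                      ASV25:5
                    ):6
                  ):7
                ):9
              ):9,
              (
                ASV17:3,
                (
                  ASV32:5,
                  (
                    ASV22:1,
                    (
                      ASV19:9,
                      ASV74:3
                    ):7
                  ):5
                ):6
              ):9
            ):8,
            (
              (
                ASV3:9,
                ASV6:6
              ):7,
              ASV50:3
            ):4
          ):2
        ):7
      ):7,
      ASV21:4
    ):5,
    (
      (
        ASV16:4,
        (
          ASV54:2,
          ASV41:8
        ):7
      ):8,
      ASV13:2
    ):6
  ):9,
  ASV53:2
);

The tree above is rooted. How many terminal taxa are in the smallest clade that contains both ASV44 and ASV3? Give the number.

28

The MRCA of ASV44 and ASV3 is the root, so the clade is the entire tree.
That clade contains 28 terminal taxa: ASV13, ASV16, ASV17, ASV19, ASV21, ASV22, ASV25, ASV28, ASV3, ASV32, ASV34, ASV35, ASV36, ASV41, ASV43, ASV44, ASV48, ASV50, ASV52, ASV53, ASV54, ASV55, ASV57, ASV6, ASV66, ASV70, ASV72, ASV74.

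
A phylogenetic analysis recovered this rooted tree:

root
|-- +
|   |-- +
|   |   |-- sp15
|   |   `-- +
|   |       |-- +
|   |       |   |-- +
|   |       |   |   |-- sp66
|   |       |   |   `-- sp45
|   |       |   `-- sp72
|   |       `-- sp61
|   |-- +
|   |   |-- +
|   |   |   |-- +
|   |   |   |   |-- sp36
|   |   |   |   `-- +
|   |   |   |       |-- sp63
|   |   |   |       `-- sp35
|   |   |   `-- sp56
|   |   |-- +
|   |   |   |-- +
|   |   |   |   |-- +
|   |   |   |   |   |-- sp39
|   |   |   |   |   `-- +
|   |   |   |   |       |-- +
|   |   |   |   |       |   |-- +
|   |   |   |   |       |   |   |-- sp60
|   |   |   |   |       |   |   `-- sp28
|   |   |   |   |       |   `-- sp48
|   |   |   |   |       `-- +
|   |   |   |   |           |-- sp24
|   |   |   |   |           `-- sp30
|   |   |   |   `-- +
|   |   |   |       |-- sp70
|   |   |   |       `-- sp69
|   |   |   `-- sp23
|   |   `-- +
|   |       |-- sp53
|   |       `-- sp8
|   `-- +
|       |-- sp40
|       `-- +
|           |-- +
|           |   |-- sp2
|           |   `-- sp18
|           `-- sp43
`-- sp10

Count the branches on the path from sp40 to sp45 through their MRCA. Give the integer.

The MRCA of sp40 and sp45 is the node subtending ((sp15,(((sp66,sp45),sp72),sp61)),(((sp36,(sp63,sp35)),sp56),(((sp39,(((sp60,sp28),sp48),(sp24,sp30))),(sp70,sp69)),sp23),(sp53,sp8)),(sp40,((sp2,sp18),sp43))).
From sp40 up to that node: 2 branches. From sp45 up to the same node: 5 branches. Total: 2 + 5 = 7.

7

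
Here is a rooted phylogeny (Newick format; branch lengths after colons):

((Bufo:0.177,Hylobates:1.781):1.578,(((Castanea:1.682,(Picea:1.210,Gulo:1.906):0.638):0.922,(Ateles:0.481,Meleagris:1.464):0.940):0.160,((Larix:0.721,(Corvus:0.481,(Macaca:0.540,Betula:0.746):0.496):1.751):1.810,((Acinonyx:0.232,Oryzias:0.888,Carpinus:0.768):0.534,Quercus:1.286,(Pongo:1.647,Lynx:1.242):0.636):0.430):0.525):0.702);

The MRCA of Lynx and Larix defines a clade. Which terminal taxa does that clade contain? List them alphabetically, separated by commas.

Acinonyx, Betula, Carpinus, Corvus, Larix, Lynx, Macaca, Oryzias, Pongo, Quercus

Tracing Lynx: it sits inside (Pongo,Lynx).
Tracing Larix: it sits inside (Larix,(Corvus,(Macaca,Betula))).
The smallest clade enclosing both is ((Larix,(Corvus,(Macaca,Betula))),((Acinonyx,Oryzias,Carpinus),Quercus,(Pongo,Lynx))); the answer is its 10 terminal taxa in alphabetical order.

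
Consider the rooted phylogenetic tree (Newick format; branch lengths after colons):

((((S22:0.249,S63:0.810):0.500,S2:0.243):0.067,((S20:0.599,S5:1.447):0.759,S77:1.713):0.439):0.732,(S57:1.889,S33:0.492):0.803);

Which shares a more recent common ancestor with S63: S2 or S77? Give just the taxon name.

S2

The MRCA of S63 and S2 subtends ((S22,S63),S2) (3 taxa).
The MRCA of S63 and S77 subtends (((S22,S63),S2),((S20,S5),S77)) (6 taxa).
The first is nested inside the second, so S63 shares a more recent common ancestor with S2.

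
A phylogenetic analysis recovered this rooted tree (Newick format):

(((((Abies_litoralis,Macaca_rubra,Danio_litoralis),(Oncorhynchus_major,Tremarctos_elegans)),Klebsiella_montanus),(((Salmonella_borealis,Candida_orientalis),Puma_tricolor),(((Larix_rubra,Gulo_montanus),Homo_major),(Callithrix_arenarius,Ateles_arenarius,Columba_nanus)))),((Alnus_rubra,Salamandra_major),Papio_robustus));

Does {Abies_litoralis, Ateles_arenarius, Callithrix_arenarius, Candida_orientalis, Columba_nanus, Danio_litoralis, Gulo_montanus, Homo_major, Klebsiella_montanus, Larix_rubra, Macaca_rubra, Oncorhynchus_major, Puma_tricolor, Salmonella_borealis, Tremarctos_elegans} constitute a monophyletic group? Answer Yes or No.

Yes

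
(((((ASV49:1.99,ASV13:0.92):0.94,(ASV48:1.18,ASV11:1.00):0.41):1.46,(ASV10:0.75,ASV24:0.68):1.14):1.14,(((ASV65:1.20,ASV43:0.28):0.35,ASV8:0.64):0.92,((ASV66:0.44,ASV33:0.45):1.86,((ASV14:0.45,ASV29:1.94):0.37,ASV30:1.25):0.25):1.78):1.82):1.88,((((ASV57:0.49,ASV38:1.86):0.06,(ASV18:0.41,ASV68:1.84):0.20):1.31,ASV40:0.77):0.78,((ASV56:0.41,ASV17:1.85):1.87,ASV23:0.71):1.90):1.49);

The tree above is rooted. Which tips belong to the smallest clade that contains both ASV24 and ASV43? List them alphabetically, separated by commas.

ASV10, ASV11, ASV13, ASV14, ASV24, ASV29, ASV30, ASV33, ASV43, ASV48, ASV49, ASV65, ASV66, ASV8

Tracing ASV24: it sits inside (ASV10,ASV24).
Tracing ASV43: it sits inside (ASV65,ASV43).
The smallest clade enclosing both is ((((ASV49,ASV13),(ASV48,ASV11)),(ASV10,ASV24)),(((ASV65,ASV43),ASV8),((ASV66,ASV33),((ASV14,ASV29),ASV30)))); the answer is its 14 terminal taxa in alphabetical order.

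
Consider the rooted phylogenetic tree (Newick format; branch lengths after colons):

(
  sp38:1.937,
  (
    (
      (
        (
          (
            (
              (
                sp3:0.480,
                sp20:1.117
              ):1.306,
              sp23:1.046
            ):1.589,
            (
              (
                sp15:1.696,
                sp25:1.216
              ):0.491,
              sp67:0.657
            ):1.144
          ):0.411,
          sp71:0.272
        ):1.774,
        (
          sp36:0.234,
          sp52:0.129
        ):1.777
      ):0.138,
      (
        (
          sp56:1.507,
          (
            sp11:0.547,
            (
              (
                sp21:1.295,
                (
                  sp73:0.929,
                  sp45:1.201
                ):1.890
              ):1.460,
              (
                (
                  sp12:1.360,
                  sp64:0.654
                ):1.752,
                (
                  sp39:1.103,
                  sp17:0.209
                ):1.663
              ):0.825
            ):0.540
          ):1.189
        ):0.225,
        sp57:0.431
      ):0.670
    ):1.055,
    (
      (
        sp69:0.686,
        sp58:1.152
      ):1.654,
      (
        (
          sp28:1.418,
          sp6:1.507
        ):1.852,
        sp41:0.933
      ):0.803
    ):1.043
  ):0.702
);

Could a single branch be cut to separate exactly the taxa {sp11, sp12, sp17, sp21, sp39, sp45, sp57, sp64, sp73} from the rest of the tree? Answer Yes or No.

The MRCA of the listed taxa subtends ((sp56,(sp11,((sp21,(sp73,sp45)),((sp12,sp64),(sp39,sp17))))),sp57).
That clade also contains sp56, which is not in the proposed group, so the group is not monophyletic.

No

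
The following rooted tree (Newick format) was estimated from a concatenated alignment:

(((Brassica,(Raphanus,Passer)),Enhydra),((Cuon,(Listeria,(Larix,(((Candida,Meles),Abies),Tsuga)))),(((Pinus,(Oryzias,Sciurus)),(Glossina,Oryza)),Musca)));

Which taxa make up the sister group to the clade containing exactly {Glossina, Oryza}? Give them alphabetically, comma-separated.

Oryzias, Pinus, Sciurus

The clade containing exactly {Glossina, Oryza} attaches to the tree at the node subtending ((Pinus,(Oryzias,Sciurus)),(Glossina,Oryza)).
The other lineage descending from that same node — the sister group — is (Pinus,(Oryzias,Sciurus)); its 3 tips in alphabetical order are the answer.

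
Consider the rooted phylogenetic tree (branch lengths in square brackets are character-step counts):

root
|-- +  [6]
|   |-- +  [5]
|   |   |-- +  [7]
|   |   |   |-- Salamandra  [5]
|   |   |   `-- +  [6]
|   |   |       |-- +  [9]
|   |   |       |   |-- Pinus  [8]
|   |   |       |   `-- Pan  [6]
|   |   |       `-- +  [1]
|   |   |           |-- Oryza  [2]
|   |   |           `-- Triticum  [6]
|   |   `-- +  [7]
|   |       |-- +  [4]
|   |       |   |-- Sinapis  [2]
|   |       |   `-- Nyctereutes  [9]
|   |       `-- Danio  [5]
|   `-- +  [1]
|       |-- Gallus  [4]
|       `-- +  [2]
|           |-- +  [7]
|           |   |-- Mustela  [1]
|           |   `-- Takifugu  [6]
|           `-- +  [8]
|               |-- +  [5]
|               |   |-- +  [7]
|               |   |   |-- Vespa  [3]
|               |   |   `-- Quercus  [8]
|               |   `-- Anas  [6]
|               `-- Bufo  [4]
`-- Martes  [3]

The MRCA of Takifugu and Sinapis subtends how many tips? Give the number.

The MRCA of Takifugu and Sinapis is the node subtending (((Salamandra,((Pinus,Pan),(Oryza,Triticum))),((Sinapis,Nyctereutes),Danio)),(Gallus,((Mustela,Takifugu),(((Vespa,Quercus),Anas),Bufo)))).
That clade contains 15 terminal taxa: Anas, Bufo, Danio, Gallus, Mustela, Nyctereutes, Oryza, Pan, Pinus, Quercus, Salamandra, Sinapis, Takifugu, Triticum, Vespa.

15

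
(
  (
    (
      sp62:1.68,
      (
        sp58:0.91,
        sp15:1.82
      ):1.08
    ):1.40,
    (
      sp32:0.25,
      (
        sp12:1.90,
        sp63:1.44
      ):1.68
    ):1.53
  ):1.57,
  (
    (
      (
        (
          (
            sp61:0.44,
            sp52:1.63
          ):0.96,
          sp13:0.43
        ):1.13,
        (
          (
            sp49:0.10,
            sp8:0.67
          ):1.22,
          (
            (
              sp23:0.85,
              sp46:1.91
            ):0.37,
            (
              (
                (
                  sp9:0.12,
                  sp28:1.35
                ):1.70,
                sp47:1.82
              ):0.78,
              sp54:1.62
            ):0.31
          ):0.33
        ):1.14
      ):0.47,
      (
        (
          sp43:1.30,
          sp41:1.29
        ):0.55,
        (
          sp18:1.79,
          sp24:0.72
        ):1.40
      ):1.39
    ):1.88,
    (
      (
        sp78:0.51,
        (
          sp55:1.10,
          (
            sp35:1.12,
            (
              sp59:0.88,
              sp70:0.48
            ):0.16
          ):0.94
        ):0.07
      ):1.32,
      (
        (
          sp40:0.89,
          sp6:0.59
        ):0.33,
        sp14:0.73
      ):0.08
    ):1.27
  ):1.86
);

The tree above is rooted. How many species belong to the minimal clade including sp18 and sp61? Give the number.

15

The MRCA of sp18 and sp61 is the node subtending ((((sp61,sp52),sp13),((sp49,sp8),((sp23,sp46),(((sp9,sp28),sp47),sp54)))),((sp43,sp41),(sp18,sp24))).
That clade contains 15 terminal taxa: sp13, sp18, sp23, sp24, sp28, sp41, sp43, sp46, sp47, sp49, sp52, sp54, sp61, sp8, sp9.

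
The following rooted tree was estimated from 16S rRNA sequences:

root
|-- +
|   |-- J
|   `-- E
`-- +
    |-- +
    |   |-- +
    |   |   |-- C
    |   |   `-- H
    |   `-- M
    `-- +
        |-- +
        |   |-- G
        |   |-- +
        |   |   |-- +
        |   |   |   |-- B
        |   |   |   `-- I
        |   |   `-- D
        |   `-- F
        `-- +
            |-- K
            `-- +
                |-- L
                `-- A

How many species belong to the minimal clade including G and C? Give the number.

11

The MRCA of G and C is the node subtending (((C,H),M),((G,((B,I),D),F),(K,(L,A)))).
That clade contains 11 terminal taxa: A, B, C, D, F, G, H, I, K, L, M.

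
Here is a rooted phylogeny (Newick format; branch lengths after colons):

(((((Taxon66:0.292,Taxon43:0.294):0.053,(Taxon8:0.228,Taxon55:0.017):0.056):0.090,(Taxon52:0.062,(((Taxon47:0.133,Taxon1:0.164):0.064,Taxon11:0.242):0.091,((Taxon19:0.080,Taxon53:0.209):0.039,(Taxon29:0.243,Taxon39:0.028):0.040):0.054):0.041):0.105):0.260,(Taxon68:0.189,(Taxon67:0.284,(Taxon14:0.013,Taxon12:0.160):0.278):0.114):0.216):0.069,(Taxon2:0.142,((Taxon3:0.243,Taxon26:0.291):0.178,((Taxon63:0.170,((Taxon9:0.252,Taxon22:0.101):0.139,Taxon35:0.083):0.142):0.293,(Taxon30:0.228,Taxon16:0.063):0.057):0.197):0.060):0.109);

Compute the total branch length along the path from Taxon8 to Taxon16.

The path runs Taxon8 → … → MRCA → … → Taxon16; the MRCA is the root of the tree.
Branch lengths along that path: 0.228 + 0.056 + 0.090 + 0.260 + 0.069 + 0.109 + 0.060 + 0.197 + 0.057 + 0.063 = 1.189.

1.189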